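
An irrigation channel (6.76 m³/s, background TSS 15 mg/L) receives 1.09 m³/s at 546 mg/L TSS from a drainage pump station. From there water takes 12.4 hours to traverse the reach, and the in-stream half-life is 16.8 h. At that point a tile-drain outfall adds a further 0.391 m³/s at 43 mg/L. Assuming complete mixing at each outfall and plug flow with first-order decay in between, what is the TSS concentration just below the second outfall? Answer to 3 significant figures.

52.7 mg/L

Flow-weighted average: C = (6.760·15.00 + 1.090·546.0) / 7.850 = 696.5/7.850 = 88.73 mg/L; combined flow 7.850 m³/s.
Half-life 16.8 h → k = ln 2 / 16.8 = 0.04126 h⁻¹ = 0.9902 d⁻¹.
Decay over the reach: 88.73·exp(−kt) = 88.73·0.5995 = 53.20 mg/L.
At the second outfall, C = (7.850·53.20 + 0.3910·43.00) / (7.850 + 0.3910) = 52.71 mg/L.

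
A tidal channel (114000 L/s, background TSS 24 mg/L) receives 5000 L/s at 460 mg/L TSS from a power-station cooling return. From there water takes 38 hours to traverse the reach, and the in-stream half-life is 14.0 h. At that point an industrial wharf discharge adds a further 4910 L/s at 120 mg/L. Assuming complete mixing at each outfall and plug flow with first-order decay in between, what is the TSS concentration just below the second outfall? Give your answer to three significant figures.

After mixing, C = (114000·24.00 + 5000·460.0) / 119000 = 5036000/119000 = 42.32 mg/L; combined flow 119000 L/s.
Half-life 14.0 h → k = ln 2 / 14.0 = 0.04951 h⁻¹ = 1.188 d⁻¹.
Applying C = C₀e^(−kt): 42.32 × 0.1524 = 6.448 mg/L.
At the second outfall, C = (119000·6.448 + 4910·120.0) / (119000 + 4910) = 10.95 mg/L.

10.9 mg/L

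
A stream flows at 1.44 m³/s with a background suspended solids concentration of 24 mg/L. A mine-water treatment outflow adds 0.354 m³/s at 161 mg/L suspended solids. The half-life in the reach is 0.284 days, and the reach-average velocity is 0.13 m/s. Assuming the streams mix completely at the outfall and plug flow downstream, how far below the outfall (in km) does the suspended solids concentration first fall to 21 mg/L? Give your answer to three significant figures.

After mixing, C = (1.440·24.00 + 0.3540·161.0) / 1.794 = 91.55/1.794 = 51.03 mg/L.
Half-life 0.284 d → k = ln 2 / 0.284 = 2.441 d⁻¹.
Set 51.03·exp(−k·t) = 21 → t = ln(51.03/21)/k = 31430 s = 8.732 h.
Distance = v·t = 0.13·31430 = 4086 m = 4.086 km.

4.09 km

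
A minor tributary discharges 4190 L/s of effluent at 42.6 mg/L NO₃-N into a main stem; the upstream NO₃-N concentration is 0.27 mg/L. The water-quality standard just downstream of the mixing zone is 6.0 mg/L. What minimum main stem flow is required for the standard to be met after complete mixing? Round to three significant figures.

26800 L/s

Set C_mix = 6.0: (Q·0.2700 + 4190·42.60) / (Q + 4190) = 6.0
→ Q = 4190·(42.60 − 6.0)/(6.0 − 0.2700) = 26760 L/s.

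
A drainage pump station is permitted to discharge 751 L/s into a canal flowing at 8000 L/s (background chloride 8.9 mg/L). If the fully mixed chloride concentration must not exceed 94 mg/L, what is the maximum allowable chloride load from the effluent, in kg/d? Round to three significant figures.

64900 kg/d

Mass balance at the limit: 8000·8.900 + 751.0·Cₑ = 8751·94 → Cₑ = 1001 mg/L.
751.0 L/s = 0.7510 m³/s. Load = 0.7510 m³/s × 1001 g/m³ × 86 400 s/d = 64920 kg/d.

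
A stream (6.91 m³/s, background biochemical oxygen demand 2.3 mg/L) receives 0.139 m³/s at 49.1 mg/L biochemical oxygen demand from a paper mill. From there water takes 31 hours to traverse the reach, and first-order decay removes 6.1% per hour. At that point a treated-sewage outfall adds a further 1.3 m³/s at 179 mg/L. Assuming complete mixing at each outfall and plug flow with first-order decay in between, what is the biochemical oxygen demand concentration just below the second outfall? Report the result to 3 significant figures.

Mass balance: C = (6.910·2.300 + 0.1390·49.10) / 7.049 = 22.72/7.049 = 3.223 mg/L; combined flow 7.049 m³/s.
6.1%/h lost → k = −ln(1 − 0.061) = 0.06294 h⁻¹.
After decay, C = 3.223 × e^(−kt) = 3.223 × 0.1421 = 0.4580 mg/L.
Second outfall: C = (7.049·0.4580 + 1.300·179.0)/8.349 = 28.26 mg/L.

28.3 mg/L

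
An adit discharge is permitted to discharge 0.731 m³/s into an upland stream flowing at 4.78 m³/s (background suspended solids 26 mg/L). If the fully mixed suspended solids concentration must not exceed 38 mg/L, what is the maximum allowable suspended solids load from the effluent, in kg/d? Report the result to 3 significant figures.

Mass balance at the limit: 4.780·26.00 + 0.7310·Cₑ = 5.511·38 → Cₑ = 116.5 mg/L.
Load = 0.7310 m³/s × 116.5 g/m³ × 86 400 s/d = 7356 kg/d.

7360 kg/d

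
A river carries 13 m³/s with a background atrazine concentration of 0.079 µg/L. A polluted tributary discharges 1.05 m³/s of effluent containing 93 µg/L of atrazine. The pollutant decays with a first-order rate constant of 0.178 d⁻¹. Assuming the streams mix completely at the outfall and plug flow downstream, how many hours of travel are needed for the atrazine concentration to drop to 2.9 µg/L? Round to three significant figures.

119 h

After mixing, C = (13.00·0.07900 + 1.050·93.00) / 14.05 = 98.68/14.05 = 7.023 µg/L.
7.023·exp(−k·t) = 2.9 → t = ln(7.023/2.9)/k = 429300 s = 119.3 h.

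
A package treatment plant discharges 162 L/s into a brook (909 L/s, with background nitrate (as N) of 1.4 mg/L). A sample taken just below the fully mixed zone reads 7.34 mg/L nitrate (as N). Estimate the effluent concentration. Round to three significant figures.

Mass balance: 909.0·1.400 + 162.0·Cₑ = 1071·7.340
→ Cₑ = (1071·7.340 − 909.0·1.400) / 162.0 = 40.67 mg/L.

40.7 mg/L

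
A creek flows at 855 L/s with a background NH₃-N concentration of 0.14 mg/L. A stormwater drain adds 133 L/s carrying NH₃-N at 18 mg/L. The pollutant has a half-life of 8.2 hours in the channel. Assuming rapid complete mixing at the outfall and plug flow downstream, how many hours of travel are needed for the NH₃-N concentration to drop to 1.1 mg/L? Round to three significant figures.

9.92 h

Conservation of mass: C = (855.0·0.1400 + 133.0·18.00) / 988.0 = 2514/988.0 = 2.544 mg/L.
Half-life 8.2 h → k = ln 2 / 8.2 = 0.08453 h⁻¹ = 2.029 d⁻¹.
2.544·exp(−k·t) = 1.1 → t = ln(2.544/1.1)/k = 35710 s = 9.920 h.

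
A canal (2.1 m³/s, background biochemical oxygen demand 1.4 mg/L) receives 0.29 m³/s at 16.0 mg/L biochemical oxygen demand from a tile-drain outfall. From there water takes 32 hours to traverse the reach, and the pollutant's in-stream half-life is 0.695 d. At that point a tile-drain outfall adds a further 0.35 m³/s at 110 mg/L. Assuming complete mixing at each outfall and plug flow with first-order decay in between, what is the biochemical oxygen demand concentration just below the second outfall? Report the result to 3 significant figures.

After mixing, C = (2.100·1.400 + 0.2900·16.00) / 2.390 = 7.580/2.390 = 3.172 mg/L; combined flow 2.390 m³/s.
Half-life 0.695 d → k = ln 2 / 0.695 = 0.9973 d⁻¹.
First-order decay: C = 3.172·exp(−k·t) = 3.172·0.2645 = 0.8390 mg/L.
Second outfall: C = (2.390·0.8390 + 0.3500·110.0)/2.740 = 14.78 mg/L.

14.8 mg/L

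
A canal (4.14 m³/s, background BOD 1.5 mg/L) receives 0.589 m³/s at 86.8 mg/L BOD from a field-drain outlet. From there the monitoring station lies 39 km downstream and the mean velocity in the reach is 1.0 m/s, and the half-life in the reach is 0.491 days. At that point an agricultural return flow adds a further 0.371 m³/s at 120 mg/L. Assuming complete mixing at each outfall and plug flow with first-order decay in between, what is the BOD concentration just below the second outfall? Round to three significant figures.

After mixing, C = (4.140·1.500 + 0.5890·86.80) / 4.729 = 57.34/4.729 = 12.12 mg/L; combined flow 4.729 m³/s.
Travel time t = 39·1000 / 1.0 = 39000 s = 10.83 h.
Half-life 0.491 d → k = ln 2 / 0.491 = 1.412 d⁻¹.
Applying C = C₀e^(−kt): 12.12 × 0.5288 = 6.411 mg/L.
At the second outfall, C = (4.729·6.411 + 0.3710·120.0) / (4.729 + 0.3710) = 14.67 mg/L.

14.7 mg/L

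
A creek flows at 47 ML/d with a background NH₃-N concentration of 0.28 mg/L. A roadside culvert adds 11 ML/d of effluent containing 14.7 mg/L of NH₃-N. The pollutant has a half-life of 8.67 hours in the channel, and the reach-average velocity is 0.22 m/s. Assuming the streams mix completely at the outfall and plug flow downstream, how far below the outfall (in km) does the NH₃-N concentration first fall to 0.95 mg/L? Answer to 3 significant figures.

Mass balance: C = (47.00·0.2800 + 11.00·14.70) / 58.00 = 174.9/58.00 = 3.015 mg/L.
Half-life 8.67 h → k = ln 2 / 8.67 = 0.07995 h⁻¹ = 1.919 d⁻¹.
Set 3.015·exp(−k·t) = 0.95 → t = ln(3.015/0.95)/k = 52000 s = 14.44 h.
Distance = v·t = 0.22·52000 = 11440 m = 11.44 km.

11.4 km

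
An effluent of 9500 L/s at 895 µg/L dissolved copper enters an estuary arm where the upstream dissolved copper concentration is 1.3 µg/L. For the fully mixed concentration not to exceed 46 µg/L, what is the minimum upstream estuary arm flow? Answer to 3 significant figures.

Set C_mix = 46: (Q·1.300 + 9500·895.0) / (Q + 9500) = 46
→ Q = 9500·(895.0 − 46)/(46 − 1.300) = 180400 L/s.

180000 L/s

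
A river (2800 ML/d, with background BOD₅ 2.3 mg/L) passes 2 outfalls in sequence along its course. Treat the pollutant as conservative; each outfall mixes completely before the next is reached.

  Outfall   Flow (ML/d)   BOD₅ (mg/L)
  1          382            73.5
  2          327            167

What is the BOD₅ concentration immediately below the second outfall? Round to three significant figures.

25.4 mg/L

Below outfall 1: Q → 3182 ML/d, C = (2800·2.300 + 382.0·73.50)/3182 = 10.85 mg/L.
Below outfall 2: Q → 3509 ML/d, C = (3182·10.85 + 327.0·167.0)/3509 = 25.40 mg/L.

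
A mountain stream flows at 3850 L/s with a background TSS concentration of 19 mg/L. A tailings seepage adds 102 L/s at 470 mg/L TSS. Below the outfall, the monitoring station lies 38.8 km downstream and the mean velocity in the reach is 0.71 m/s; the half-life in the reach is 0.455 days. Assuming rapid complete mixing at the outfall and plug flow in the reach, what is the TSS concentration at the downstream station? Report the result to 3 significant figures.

11.7 mg/L

Flow-weighted average: C = (3850·19.00 + 102.0·470.0) / 3952 = 121100/3952 = 30.64 mg/L.
Travel time t = 38.8·1000 / 0.71 = 54650 s = 15.18 h.
Half-life 0.455 d → k = ln 2 / 0.455 = 1.523 d⁻¹.
Decay over the reach: 30.64·exp(−kt) = 30.64·0.3815 = 11.69 mg/L.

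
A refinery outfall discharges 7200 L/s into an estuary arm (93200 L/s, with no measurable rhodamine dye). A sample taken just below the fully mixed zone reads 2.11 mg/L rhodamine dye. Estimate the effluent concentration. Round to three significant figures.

Mass balance: 93200·0 + 7200·Cₑ = 100400·2.110
→ Cₑ = (100400·2.110 − 93200·0) / 7200 = 29.42 mg/L.

29.4 mg/L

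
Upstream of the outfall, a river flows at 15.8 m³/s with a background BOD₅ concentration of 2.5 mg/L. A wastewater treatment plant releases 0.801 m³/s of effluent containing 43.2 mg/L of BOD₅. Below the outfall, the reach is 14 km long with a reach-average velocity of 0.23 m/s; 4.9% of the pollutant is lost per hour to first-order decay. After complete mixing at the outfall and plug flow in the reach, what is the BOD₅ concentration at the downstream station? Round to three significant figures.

1.91 mg/L

Flow-weighted average: C = (15.80·2.500 + 0.8010·43.20) / 16.60 = 74.10/16.60 = 4.464 mg/L.
Travel time t = 14·1000 / 0.23 = 60870 s = 16.91 h.
4.9%/h lost → k = −ln(1 − 0.049) = 0.05024 h⁻¹.
First-order decay: C = 4.464·exp(−k·t) = 4.464·0.4276 = 1.909 mg/L.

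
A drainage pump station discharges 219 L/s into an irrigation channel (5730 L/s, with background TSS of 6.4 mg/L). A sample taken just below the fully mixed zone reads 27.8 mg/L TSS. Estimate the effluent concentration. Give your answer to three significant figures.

Mass balance: 5730·6.400 + 219.0·Cₑ = 5949·27.80
→ Cₑ = (5949·27.80 − 5730·6.400) / 219.0 = 587.7 mg/L.

588 mg/L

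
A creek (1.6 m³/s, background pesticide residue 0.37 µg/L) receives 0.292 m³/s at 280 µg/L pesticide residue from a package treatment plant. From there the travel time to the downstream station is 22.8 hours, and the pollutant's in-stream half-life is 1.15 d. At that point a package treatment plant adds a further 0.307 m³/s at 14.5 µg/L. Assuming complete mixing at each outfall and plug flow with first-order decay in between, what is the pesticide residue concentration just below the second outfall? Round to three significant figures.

Mixed concentration C = ΣQC/ΣQ = (1.600·0.3700 + 0.2920·280.0) / 1.892 = 82.35/1.892 = 43.53 µg/L; combined flow 1.892 m³/s.
Half-life 1.15 d → k = ln 2 / 1.15 = 0.6027 d⁻¹.
First-order decay: C = 43.53·exp(−k·t) = 43.53·0.5641 = 24.55 µg/L.
Second outfall: C = (1.892·24.55 + 0.3070·14.50)/2.199 = 23.15 µg/L.

23.1 µg/L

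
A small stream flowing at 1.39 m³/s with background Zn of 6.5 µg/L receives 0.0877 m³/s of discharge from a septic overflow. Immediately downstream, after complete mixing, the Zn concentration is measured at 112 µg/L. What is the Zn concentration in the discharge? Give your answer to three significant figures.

1780 µg/L

Mass balance: 1.390·6.500 + 0.08770·Cₑ = 1.478·112.0
→ Cₑ = (1.478·112.0 − 1.390·6.500) / 0.08770 = 1784 µg/L.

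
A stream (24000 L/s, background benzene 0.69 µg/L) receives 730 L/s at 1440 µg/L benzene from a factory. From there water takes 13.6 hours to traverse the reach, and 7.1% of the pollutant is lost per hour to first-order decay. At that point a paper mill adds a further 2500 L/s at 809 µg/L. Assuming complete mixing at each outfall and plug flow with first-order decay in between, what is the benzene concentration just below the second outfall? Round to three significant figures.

After mixing, C = (24000·0.6900 + 730.0·1440) / 24730 = 1068000/24730 = 43.18 µg/L; combined flow 24730 L/s.
7.1%/h lost → k = −ln(1 − 0.071) = 0.07365 h⁻¹.
Decay over the reach: 43.18·exp(−kt) = 43.18·0.3673 = 15.86 µg/L.
Second outfall: C = (24730·15.86 + 2500·809.0)/27230 = 88.68 µg/L.

88.7 µg/L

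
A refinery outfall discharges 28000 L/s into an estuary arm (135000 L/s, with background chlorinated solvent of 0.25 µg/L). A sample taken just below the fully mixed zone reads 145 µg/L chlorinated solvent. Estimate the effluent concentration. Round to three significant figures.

843 µg/L

Mass balance: 135000·0.2500 + 28000·Cₑ = 163000·145.0
→ Cₑ = (163000·145.0 − 135000·0.2500) / 28000 = 842.9 µg/L.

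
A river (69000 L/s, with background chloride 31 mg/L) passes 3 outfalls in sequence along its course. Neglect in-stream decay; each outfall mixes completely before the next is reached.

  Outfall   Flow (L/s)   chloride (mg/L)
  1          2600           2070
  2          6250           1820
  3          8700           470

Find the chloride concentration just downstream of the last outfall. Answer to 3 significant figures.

266 mg/L

Outfall 1: combined Q = 71600 L/s; C = (69000·31.00 + 2600·2070)/71600 = 105.0 mg/L.
Outfall 2: combined Q = 77850 L/s; C = (71600·105.0 + 6250·1820)/77850 = 242.7 mg/L.
Outfall 3: combined Q = 86550 L/s; C = (77850·242.7 + 8700·470.0)/86550 = 265.6 mg/L.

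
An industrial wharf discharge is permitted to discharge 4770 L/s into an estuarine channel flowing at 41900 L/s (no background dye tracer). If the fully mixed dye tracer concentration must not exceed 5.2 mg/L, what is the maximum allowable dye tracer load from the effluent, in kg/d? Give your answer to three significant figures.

21000 kg/d

Mass balance at the limit: 41900·0 + 4770·Cₑ = 46670·5.2 → Cₑ = 50.88 mg/L.
4770 L/s = 4.770 m³/s. Load = 4.770 m³/s × 50.88 g/m³ × 86 400 s/d = 20970 kg/d.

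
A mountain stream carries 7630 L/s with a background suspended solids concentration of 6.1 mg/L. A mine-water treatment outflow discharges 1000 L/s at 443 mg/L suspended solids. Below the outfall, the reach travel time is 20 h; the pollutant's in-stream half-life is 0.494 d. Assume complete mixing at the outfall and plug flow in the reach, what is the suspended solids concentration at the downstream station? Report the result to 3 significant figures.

17.6 mg/L

Mixed concentration C = ΣQC/ΣQ = (7630·6.100 + 1000·443.0) / 8630 = 489500/8630 = 56.73 mg/L.
Half-life 0.494 d → k = ln 2 / 0.494 = 1.403 d⁻¹.
First-order decay: C = 56.73·exp(−k·t) = 56.73·0.3106 = 17.62 mg/L.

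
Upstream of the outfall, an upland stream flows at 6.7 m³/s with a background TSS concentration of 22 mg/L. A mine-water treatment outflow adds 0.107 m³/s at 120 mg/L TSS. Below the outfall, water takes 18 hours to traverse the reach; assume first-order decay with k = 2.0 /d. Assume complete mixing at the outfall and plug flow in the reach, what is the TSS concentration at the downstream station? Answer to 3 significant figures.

5.25 mg/L

Mixed concentration C = ΣQC/ΣQ = (6.700·22.00 + 0.1070·120.0) / 6.807 = 160.2/6.807 = 23.54 mg/L.
First-order decay: C = 23.54·exp(−k·t) = 23.54·0.2231 = 5.253 mg/L.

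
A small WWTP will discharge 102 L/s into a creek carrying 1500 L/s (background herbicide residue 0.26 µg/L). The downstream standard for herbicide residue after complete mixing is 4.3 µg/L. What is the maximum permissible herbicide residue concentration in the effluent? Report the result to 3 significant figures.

63.7 µg/L

At the limit, (Qr·Cr + Qe·Cₑ)/(Qr + Qe) = 4.3:
Cₑ = (1602·4.3 − 1500·0.2600) / 102.0 = 63.71 µg/L.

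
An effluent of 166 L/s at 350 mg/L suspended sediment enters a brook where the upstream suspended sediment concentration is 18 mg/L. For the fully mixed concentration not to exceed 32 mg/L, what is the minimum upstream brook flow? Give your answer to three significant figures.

3770 L/s

Set C_mix = 32: (Q·18.00 + 166.0·350.0) / (Q + 166.0) = 32
→ Q = 166.0·(350.0 − 32)/(32 − 18.00) = 3771 L/s.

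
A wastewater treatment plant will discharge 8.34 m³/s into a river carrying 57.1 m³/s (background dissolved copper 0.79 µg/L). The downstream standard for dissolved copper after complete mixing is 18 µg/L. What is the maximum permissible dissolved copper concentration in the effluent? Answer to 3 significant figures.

At the limit, (Qr·Cr + Qe·Cₑ)/(Qr + Qe) = 18:
Cₑ = (65.44·18 − 57.10·0.7900) / 8.340 = 135.8 µg/L.

136 µg/L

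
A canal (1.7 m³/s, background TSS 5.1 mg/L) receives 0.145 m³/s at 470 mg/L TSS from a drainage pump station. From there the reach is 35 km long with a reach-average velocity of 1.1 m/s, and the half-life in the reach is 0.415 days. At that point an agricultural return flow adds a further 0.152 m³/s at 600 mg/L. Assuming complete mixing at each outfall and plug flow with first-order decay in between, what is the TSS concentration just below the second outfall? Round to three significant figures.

66.5 mg/L

Conservation of mass: C = (1.700·5.100 + 0.1450·470.0) / 1.845 = 76.82/1.845 = 41.64 mg/L; combined flow 1.845 m³/s.
Travel time t = 35·1000 / 1.1 = 31820 s = 8.838 h.
Half-life 0.415 d → k = ln 2 / 0.415 = 1.670 d⁻¹.
Decay over the reach: 41.64·exp(−kt) = 41.64·0.5406 = 22.51 mg/L.
Second outfall: C = (1.845·22.51 + 0.1520·600.0)/1.997 = 66.46 mg/L.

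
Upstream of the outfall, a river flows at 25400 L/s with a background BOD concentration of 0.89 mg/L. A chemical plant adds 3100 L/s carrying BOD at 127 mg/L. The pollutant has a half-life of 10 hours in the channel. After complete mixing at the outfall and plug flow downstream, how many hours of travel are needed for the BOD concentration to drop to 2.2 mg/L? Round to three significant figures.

27.3 h

Mass balance: C = (25400·0.8900 + 3100·127.0) / 28500 = 416300/28500 = 14.61 mg/L.
Half-life 10 h → k = ln 2 / 10 = 0.06931 h⁻¹ = 1.664 d⁻¹.
14.61·exp(−k·t) = 2.2 → t = ln(14.61/2.2)/k = 98320 s = 27.31 h.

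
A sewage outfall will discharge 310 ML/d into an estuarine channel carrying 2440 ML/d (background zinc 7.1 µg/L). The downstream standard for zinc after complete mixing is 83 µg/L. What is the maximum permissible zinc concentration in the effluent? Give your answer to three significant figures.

At the limit, (Qr·Cr + Qe·Cₑ)/(Qr + Qe) = 83:
Cₑ = (2750·83 − 2440·7.100) / 310.0 = 680.4 µg/L.

680 µg/L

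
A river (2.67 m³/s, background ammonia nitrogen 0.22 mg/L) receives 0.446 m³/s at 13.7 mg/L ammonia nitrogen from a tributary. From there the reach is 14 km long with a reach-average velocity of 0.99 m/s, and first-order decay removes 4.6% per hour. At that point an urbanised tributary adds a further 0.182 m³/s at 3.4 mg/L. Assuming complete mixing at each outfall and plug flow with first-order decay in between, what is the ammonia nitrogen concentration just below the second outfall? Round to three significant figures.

1.88 mg/L

Mass balance: C = (2.670·0.2200 + 0.4460·13.70) / 3.116 = 6.698/3.116 = 2.149 mg/L; combined flow 3.116 m³/s.
Travel time t = 14·1000 / 0.99 = 14140 s = 3.928 h.
4.6%/h lost → k = −ln(1 − 0.046) = 0.04709 h⁻¹.
After decay, C = 2.149 × e^(−kt) = 2.149 × 0.8311 = 1.786 mg/L.
Second outfall: C = (3.116·1.786 + 0.1820·3.400)/3.298 = 1.875 mg/L.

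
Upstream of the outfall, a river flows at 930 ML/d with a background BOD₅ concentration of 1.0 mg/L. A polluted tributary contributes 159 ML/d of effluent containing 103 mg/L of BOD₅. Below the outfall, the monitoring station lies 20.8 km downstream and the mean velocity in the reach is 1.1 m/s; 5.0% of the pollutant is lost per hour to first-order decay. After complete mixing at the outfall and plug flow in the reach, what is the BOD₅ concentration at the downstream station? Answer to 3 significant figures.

12.1 mg/L

Flow-weighted average: C = (930.0·1.000 + 159.0·103.0) / 1089 = 17310/1089 = 15.89 mg/L.
Travel time t = 20.8·1000 / 1.1 = 18910 s = 5.253 h.
5.0%/h lost → k = −ln(1 − 0.05) = 0.05129 h⁻¹.
First-order decay: C = 15.89·exp(−k·t) = 15.89·0.7638 = 12.14 mg/L.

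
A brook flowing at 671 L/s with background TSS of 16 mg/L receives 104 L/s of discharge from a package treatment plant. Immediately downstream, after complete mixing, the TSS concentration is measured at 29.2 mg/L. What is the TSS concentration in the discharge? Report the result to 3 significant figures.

Mass balance: 671.0·16.00 + 104.0·Cₑ = 775.0·29.20
→ Cₑ = (775.0·29.20 − 671.0·16.00) / 104.0 = 114.4 mg/L.

114 mg/L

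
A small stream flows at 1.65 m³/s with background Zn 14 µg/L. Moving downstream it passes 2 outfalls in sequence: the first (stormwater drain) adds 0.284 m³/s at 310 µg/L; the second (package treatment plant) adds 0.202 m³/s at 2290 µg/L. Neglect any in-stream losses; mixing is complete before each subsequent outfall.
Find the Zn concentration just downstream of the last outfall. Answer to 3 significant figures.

269 µg/L

Below outfall 1: Q → 1.934 m³/s, C = (1.650·14.00 + 0.2840·310.0)/1.934 = 57.47 µg/L.
Below outfall 2: Q → 2.136 m³/s, C = (1.934·57.47 + 0.2020·2290)/2.136 = 268.6 µg/L.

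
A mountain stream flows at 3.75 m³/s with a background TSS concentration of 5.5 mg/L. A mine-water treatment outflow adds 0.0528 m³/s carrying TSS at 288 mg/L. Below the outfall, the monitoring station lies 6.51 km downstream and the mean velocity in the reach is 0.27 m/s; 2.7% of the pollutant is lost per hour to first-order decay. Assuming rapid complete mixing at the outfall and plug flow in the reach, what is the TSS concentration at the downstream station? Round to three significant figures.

Mixed concentration C = ΣQC/ΣQ = (3.750·5.500 + 0.05280·288.0) / 3.803 = 35.83/3.803 = 9.422 mg/L.
Travel time t = 6.51·1000 / 0.27 = 24110 s = 6.698 h.
2.7%/h lost → k = −ln(1 − 0.027) = 0.02737 h⁻¹.
Decay over the reach: 9.422·exp(−kt) = 9.422·0.8325 = 7.844 mg/L.

7.84 mg/L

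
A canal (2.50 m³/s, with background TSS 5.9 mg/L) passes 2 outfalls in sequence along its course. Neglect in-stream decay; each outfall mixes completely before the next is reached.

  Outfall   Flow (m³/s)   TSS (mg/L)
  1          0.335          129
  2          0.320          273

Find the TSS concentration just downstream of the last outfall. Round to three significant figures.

46.1 mg/L

After outfall 1: Q = 2.500 + 0.3350 = 2.835 m³/s; C = (2.500·5.900 + 0.3350·129.0)/2.835 = 20.45 mg/L.
After outfall 2: Q = 2.835 + 0.3200 = 3.155 m³/s; C = (2.835·20.45 + 0.3200·273.0)/3.155 = 46.06 mg/L.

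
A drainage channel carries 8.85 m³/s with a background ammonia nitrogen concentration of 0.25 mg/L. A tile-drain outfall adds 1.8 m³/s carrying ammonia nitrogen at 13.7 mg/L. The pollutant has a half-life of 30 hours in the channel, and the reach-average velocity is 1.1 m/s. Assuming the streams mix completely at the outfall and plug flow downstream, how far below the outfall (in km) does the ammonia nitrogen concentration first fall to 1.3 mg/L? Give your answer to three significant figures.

114 km

After mixing, C = (8.850·0.2500 + 1.800·13.70) / 10.65 = 26.87/10.65 = 2.523 mg/L.
Half-life 30 h → k = ln 2 / 30 = 0.02310 h⁻¹ = 0.5545 d⁻¹.
Set 2.523·exp(−k·t) = 1.3 → t = ln(2.523/1.3)/k = 103300 s = 28.70 h.
Distance = v·t = 1.1·103300 = 113700 m = 113.7 km.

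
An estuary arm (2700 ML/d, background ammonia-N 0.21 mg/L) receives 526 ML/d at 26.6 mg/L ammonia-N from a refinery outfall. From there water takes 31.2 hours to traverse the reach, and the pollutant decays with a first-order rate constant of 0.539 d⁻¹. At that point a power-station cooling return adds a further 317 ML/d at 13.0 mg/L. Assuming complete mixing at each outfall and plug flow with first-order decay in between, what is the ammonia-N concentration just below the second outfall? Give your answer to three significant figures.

3.20 mg/L

Mixed concentration C = ΣQC/ΣQ = (2700·0.2100 + 526.0·26.60) / 3226 = 14560/3226 = 4.513 mg/L; combined flow 3226 ML/d.
Applying C = C₀e^(−kt): 4.513 × 0.4962 = 2.239 mg/L.
Second outfall: C = (3226·2.239 + 317.0·13.00)/3543 = 3.202 mg/L.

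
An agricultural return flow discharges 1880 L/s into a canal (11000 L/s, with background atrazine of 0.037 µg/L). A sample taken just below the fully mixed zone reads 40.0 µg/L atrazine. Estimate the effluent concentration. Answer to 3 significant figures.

Mass balance: 11000·0.03700 + 1880·Cₑ = 12880·40.00
→ Cₑ = (12880·40.00 − 11000·0.03700) / 1880 = 273.8 µg/L.

274 µg/L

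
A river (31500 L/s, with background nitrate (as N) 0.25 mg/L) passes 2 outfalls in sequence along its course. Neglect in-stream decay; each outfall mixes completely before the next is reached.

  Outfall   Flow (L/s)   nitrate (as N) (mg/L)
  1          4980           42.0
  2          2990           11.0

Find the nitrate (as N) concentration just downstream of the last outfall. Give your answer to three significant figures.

After outfall 1: Q = 31500 + 4980 = 36480 L/s; C = (31500·0.2500 + 4980·42.00)/36480 = 5.949 mg/L.
After outfall 2: Q = 36480 + 2990 = 39470 L/s; C = (36480·5.949 + 2990·11.00)/39470 = 6.332 mg/L.

6.33 mg/L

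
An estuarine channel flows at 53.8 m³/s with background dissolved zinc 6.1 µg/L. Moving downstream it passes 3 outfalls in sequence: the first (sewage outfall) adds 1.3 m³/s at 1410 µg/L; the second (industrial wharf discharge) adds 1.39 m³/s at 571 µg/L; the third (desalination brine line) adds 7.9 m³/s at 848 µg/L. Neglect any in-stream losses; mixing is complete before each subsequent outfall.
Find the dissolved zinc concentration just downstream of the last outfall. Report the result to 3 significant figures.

150 µg/L

After outfall 1: Q = 53.80 + 1.300 = 55.10 m³/s; C = (53.80·6.100 + 1.300·1410)/55.10 = 39.22 µg/L.
After outfall 2: Q = 55.10 + 1.390 = 56.49 m³/s; C = (55.10·39.22 + 1.390·571.0)/56.49 = 52.31 µg/L.
After outfall 3: Q = 56.49 + 7.900 = 64.39 m³/s; C = (56.49·52.31 + 7.900·848.0)/64.39 = 149.9 µg/L.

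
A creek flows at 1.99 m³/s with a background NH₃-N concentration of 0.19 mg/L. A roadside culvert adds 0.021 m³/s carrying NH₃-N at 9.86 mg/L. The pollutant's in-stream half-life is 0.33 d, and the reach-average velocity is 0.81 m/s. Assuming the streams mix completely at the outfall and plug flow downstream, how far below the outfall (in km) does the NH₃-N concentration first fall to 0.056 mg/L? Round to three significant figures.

After mixing, C = (1.990·0.1900 + 0.02100·9.860) / 2.011 = 0.5852/2.011 = 0.2910 mg/L.
Half-life 0.33 d → k = ln 2 / 0.33 = 2.100 d⁻¹.
Set 0.2910·exp(−k·t) = 0.056 → t = ln(0.2910/0.056)/k = 67780 s = 18.83 h.
Distance = v·t = 0.81·67780 = 54910 m = 54.91 km.

54.9 km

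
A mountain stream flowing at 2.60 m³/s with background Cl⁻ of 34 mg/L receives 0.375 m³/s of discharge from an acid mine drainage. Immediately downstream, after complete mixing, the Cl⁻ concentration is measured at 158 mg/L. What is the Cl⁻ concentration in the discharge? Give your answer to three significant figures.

Mass balance: 2.600·34.00 + 0.3750·Cₑ = 2.975·158.0
→ Cₑ = (2.975·158.0 − 2.600·34.00) / 0.3750 = 1018 mg/L.

1020 mg/L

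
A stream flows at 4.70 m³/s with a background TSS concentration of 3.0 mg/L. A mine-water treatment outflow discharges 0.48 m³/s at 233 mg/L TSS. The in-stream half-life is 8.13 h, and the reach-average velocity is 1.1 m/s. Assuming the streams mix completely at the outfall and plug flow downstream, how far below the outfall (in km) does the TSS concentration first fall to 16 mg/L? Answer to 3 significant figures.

19.4 km

Mixed concentration C = ΣQC/ΣQ = (4.700·3.000 + 0.4800·233.0) / 5.180 = 125.9/5.180 = 24.31 mg/L.
Half-life 8.13 h → k = ln 2 / 8.13 = 0.08526 h⁻¹ = 2.046 d⁻¹.
Set 24.31·exp(−k·t) = 16 → t = ln(24.31/16)/k = 17670 s = 4.908 h.
Distance = v·t = 1.1·17670 = 19430 m = 19.43 km.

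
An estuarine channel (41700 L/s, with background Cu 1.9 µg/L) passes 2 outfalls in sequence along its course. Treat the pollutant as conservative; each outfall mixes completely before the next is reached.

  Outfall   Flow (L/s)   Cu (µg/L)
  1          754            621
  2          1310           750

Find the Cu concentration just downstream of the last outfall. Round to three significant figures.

35.0 µg/L

Outfall 1: combined Q = 42450 L/s; C = (41700·1.900 + 754.0·621.0)/42450 = 12.90 µg/L.
Outfall 2: combined Q = 43760 L/s; C = (42450·12.90 + 1310·750.0)/43760 = 34.96 µg/L.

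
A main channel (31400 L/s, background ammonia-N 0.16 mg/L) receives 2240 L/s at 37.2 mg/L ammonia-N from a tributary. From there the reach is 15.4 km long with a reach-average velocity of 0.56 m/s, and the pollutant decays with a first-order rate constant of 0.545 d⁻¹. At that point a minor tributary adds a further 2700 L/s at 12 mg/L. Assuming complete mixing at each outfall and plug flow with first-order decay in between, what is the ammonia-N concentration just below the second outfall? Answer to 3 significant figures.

Mixed concentration C = ΣQC/ΣQ = (31400·0.1600 + 2240·37.20) / 33640 = 88350/33640 = 2.626 mg/L; combined flow 33640 L/s.
Travel time t = 15.4·1000 / 0.56 = 27500 s = 7.639 h.
First-order decay: C = 2.626·exp(−k·t) = 2.626·0.8407 = 2.208 mg/L.
Second outfall: C = (33640·2.208 + 2700·12.00)/36340 = 2.936 mg/L.

2.94 mg/L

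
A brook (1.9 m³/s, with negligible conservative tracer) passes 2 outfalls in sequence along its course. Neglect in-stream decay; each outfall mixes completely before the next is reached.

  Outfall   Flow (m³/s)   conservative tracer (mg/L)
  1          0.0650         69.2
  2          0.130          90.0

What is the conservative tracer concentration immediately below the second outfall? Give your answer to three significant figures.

7.73 mg/L

After outfall 1: Q = 1.900 + 0.06500 = 1.965 m³/s; C = (1.900·0 + 0.06500·69.20)/1.965 = 2.289 mg/L.
After outfall 2: Q = 1.965 + 0.1300 = 2.095 m³/s; C = (1.965·2.289 + 0.1300·90.00)/2.095 = 7.732 mg/L.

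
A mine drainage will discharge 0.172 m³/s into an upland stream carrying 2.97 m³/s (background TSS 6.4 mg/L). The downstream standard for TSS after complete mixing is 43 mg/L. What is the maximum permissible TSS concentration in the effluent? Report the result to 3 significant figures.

675 mg/L

At the limit, (Qr·Cr + Qe·Cₑ)/(Qr + Qe) = 43:
Cₑ = (3.142·43 − 2.970·6.400) / 0.1720 = 675.0 mg/L.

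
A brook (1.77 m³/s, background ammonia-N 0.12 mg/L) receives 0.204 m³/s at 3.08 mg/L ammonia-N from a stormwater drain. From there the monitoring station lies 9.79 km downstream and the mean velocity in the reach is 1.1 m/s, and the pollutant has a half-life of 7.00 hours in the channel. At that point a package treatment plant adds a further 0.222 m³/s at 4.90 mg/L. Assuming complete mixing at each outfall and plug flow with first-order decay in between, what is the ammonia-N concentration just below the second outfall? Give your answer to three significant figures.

After mixing, C = (1.770·0.1200 + 0.2040·3.080) / 1.974 = 0.8407/1.974 = 0.4259 mg/L; combined flow 1.974 m³/s.
Travel time t = 9.79·1000 / 1.1 = 8900 s = 2.472 h.
Half-life 7.00 h → k = ln 2 / 7.00 = 0.09902 h⁻¹ = 2.377 d⁻¹.
First-order decay: C = 0.4259·exp(−k·t) = 0.4259·0.7829 = 0.3334 mg/L.
Second outfall: C = (1.974·0.3334 + 0.2220·4.900)/2.196 = 0.7951 mg/L.

0.795 mg/L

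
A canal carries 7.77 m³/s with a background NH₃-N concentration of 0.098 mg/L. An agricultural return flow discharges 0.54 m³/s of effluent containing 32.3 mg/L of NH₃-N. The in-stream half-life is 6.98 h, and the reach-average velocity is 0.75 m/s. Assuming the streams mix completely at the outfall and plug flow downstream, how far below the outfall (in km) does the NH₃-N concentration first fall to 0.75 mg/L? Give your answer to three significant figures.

After mixing, C = (7.770·0.09800 + 0.5400·32.30) / 8.310 = 18.20/8.310 = 2.191 mg/L.
Half-life 6.98 h → k = ln 2 / 6.98 = 0.09930 h⁻¹ = 2.383 d⁻¹.
Set 2.191·exp(−k·t) = 0.75 → t = ln(2.191/0.75)/k = 38860 s = 10.79 h.
Distance = v·t = 0.75·38860 = 29140 m = 29.14 km.

29.1 km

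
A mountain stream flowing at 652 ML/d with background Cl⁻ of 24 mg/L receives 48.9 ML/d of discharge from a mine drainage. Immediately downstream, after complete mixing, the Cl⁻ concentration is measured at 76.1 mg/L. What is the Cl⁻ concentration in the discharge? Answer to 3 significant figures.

Mass balance: 652.0·24.00 + 48.90·Cₑ = 700.9·76.10
→ Cₑ = (700.9·76.10 − 652.0·24.00) / 48.90 = 770.8 mg/L.

771 mg/L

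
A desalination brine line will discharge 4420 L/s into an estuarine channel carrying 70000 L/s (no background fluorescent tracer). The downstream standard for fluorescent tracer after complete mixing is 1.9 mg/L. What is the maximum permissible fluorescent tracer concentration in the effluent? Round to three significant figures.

32.0 mg/L

At the limit, (Qr·Cr + Qe·Cₑ)/(Qr + Qe) = 1.9:
Cₑ = (74420·1.9 − 70000·0) / 4420 = 31.99 mg/L.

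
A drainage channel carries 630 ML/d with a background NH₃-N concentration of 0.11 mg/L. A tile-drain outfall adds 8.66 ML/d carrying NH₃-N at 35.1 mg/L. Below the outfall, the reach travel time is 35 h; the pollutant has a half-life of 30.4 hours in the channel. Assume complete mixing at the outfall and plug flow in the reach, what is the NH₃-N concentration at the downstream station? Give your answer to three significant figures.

0.263 mg/L

Mass balance: C = (630.0·0.1100 + 8.660·35.10) / 638.7 = 373.3/638.7 = 0.5845 mg/L.
Half-life 30.4 h → k = ln 2 / 30.4 = 0.02280 h⁻¹ = 0.5472 d⁻¹.
After decay, C = 0.5845 × e^(−kt) = 0.5845 × 0.4502 = 0.2631 mg/L.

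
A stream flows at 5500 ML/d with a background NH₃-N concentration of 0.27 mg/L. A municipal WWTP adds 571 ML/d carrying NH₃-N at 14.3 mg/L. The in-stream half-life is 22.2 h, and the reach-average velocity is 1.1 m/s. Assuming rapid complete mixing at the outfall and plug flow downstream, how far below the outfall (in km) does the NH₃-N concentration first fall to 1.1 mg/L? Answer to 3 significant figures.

46.7 km

Mixed concentration C = ΣQC/ΣQ = (5500·0.2700 + 571.0·14.30) / 6071 = 9650/6071 = 1.590 mg/L.
Half-life 22.2 h → k = ln 2 / 22.2 = 0.03122 h⁻¹ = 0.7493 d⁻¹.
Set 1.590·exp(−k·t) = 1.1 → t = ln(1.590/1.1)/k = 42450 s = 11.79 h.
Distance = v·t = 1.1·42450 = 46690 m = 46.69 km.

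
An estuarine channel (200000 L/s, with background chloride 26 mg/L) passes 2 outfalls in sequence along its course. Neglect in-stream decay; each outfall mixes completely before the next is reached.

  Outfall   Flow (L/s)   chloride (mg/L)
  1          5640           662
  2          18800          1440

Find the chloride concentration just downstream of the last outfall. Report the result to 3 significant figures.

After outfall 1: Q = 200000 + 5640 = 205600 L/s; C = (200000·26.00 + 5640·662.0)/205600 = 43.44 mg/L.
After outfall 2: Q = 205600 + 18800 = 224400 L/s; C = (205600·43.44 + 18800·1440)/224400 = 160.4 mg/L.

160 mg/L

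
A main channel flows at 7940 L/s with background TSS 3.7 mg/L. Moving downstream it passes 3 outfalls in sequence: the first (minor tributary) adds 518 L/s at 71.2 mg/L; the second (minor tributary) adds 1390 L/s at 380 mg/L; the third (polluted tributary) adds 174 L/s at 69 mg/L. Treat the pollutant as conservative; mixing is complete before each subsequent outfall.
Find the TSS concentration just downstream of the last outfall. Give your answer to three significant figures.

Below outfall 1: Q → 8458 L/s, C = (7940·3.700 + 518.0·71.20)/8458 = 7.834 mg/L.
Below outfall 2: Q → 9848 L/s, C = (8458·7.834 + 1390·380.0)/9848 = 60.36 mg/L.
Below outfall 3: Q → 10020 L/s, C = (9848·60.36 + 174.0·69.00)/10020 = 60.51 mg/L.

60.5 mg/L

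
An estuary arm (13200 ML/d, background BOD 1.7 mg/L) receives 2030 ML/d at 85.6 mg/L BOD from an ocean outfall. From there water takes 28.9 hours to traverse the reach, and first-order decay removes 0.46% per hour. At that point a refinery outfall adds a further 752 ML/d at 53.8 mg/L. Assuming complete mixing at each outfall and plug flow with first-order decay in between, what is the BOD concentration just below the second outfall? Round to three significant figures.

13.3 mg/L

Mixed concentration C = ΣQC/ΣQ = (13200·1.700 + 2030·85.60) / 15230 = 196200/15230 = 12.88 mg/L; combined flow 15230 ML/d.
0.46%/h lost → k = −ln(1 − 0.0046) = 0.004611 h⁻¹.
Decay over the reach: 12.88·exp(−kt) = 12.88·0.8752 = 11.28 mg/L.
Second outfall: C = (15230·11.28 + 752.0·53.80)/15980 = 13.28 mg/L.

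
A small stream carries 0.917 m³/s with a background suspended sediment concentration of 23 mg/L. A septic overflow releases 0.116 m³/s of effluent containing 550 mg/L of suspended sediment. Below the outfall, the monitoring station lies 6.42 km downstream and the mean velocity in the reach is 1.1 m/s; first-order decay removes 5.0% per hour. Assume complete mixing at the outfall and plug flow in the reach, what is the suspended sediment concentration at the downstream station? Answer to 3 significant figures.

75.6 mg/L

After mixing, C = (0.9170·23.00 + 0.1160·550.0) / 1.033 = 84.89/1.033 = 82.18 mg/L.
Travel time t = 6.42·1000 / 1.1 = 5836 s = 1.621 h.
5.0%/h lost → k = −ln(1 − 0.05) = 0.05129 h⁻¹.
After decay, C = 82.18 × e^(−kt) = 82.18 × 0.9202 = 75.62 mg/L.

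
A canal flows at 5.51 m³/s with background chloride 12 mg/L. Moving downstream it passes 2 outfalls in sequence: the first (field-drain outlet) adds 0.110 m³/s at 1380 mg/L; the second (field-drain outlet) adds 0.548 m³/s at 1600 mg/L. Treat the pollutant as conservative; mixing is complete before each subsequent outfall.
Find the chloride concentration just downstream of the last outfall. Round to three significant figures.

Below outfall 1: Q → 5.620 m³/s, C = (5.510·12.00 + 0.1100·1380)/5.620 = 38.78 mg/L.
Below outfall 2: Q → 6.168 m³/s, C = (5.620·38.78 + 0.5480·1600)/6.168 = 177.5 mg/L.

177 mg/L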